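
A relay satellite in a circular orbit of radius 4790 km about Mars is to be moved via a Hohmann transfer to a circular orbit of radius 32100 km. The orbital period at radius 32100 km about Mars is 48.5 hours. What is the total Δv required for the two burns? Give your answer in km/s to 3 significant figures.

Δv = 1.52 km/s

From Kepler's third law T² = 4π²r³/μ at r = 32100 km, T = 48.5 hours = 48.5 × 3600 s = 1.746×10^5 s: μ = 4π²r³/T² = 42833.8 km³/s².
The Hohmann ellipse has a_t = (r₁ + r₂)/2 = 18445 km.
Circular speed at r₁: v₁ = √(μ/r₁) = √(42833.8/4790) = 2.990373 km/s.
On the transfer ellipse at r₁, vis-viva gives v_p = √[μ(2/r₁ − 1/a_t)] = 3.944924 km/s.
First burn Δv₁ = |v_p − v₁| = 0.9546 km/s.
Circular speed at r₂: v₂ = √(μ/r₂) = 1.1552 km/s.
Transfer-orbit speed at r₂: v_a = √[μ(2/r₂ − 1/a_t)] = 0.58867 km/s.
Second burn Δv₂ = |v₂ − v_a| = 0.5665 km/s.
Δv = Δv₁ + Δv₂ = 0.9546 + 0.5665 = 1.521 km/s.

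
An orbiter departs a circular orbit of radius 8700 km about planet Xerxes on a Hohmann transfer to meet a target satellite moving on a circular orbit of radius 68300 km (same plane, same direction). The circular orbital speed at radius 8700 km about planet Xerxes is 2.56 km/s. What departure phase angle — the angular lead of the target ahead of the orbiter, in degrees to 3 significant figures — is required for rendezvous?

φ = 104°

From the circular-orbit relation v² = μ/r at r = 8700 km: μ = v²r = (2.56)² × 8700 = 57016.3 km³/s².
The Hohmann ellipse has a_t = (r₁ + r₂)/2 = 38500 km.
The half-period of the transfer ellipse is t = π√(a_t³/μ) = 99389.7 s.
Target angular speed ω₂ = √(μ/r₂³) = 1.33773×10^-5 rad/s.
Angle swept by the target during transfer: ω₂·t = 1.3296 rad = 76.18°.
The orbiter traverses 180° on the transfer ellipse, so the target must lead by 180° − 76.18° = 104°.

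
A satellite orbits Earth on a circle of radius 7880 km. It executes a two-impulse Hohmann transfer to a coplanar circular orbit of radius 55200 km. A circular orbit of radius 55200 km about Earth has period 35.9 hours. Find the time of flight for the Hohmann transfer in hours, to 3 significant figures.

From Kepler's third law T² = 4π²r³/μ at r = 55200 km, T = 35.9 hours = 35.9 × 3600 s = 1.2924×10^5 s: μ = 4π²r³/T² = 3.97542×10^5 km³/s².
Semi-major axis of the transfer orbit: a_t = (7880 + 55200)/2 = 31540 km.
Transfer time t = π√(a_t³/μ) = π√((31540)³ / 3.97542×10^5) = 27910 s.
Converting: 27910 s ÷ 3600 s/hour = 7.75 hours.

t = 7.75 hours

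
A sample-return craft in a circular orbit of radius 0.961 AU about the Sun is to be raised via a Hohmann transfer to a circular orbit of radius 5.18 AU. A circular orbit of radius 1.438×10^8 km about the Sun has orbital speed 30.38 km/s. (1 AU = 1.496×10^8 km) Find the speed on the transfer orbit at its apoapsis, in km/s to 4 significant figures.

v = 7.321 km/s

From the circular-orbit relation v² = μ/r at r = 1.438×10^8 km: μ = v²r = (30.38)² × 1.438×10^8 = 1.32719×10^11 km³/s².
In km: r₁ = 0.961 × 1.496×10^8 = 1.437656×10^8 km; r₂ = 5.18 × 1.496×10^8 = 7.74928×10^8 km.
Semi-major axis of the transfer orbit: a_t = (1.437656×10^8 + 7.74928×10^8)/2 = 4.593468×10^8 km.
The apoapsis of the transfer ellipse is at r = 7.74928×10^8 km.
Vis-viva: v = √[μ(2/r − 1/a_t)] = √[1.32719×10^11 × (2/7.74928×10^8 − 1/4.593468×10^8)] = 7.321 km/s.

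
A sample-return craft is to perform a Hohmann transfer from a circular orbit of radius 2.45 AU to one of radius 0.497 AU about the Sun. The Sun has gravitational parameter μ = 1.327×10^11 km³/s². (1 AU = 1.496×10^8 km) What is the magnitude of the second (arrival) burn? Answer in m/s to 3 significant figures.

Δv₂ = 12200 m/s

In km: r₁ = 2.45 × 1.496×10^8 = 3.6652×10^8 km; r₂ = 0.497 × 1.496×10^8 = 7.43512×10^7 km.
Transfer-ellipse semi-major axis a_t = (r₁ + r₂)/2 = (3.6652×10^8 + 7.43512×10^7)/2 = 2.204356×10^8 km.
Circular speed at r = 7.43512×10^7 km: v_c = √(μ/r) = 42.25 km/s.
Vis-viva on the transfer ellipse at r = 7.43512×10^7 km gives v_t = √[μ(2/r − 1/a_t)] = 54.48 km/s.
Δv₂ = |v_t − v_c| = |54.48 − 42.25| = 12.23 km/s.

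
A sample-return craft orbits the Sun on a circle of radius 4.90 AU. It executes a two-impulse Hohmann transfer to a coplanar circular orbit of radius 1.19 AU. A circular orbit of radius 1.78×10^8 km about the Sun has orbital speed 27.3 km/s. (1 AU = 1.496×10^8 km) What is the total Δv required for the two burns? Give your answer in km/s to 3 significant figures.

Δv = 12.4 km/s

From the circular-orbit relation v² = μ/r at r = 1.78×10^8 km: μ = v²r = (27.3)² × 1.78×10^8 = 1.32662×10^11 km³/s².
In km: r₁ = 4.90 × 1.496×10^8 = 7.3304×10^8 km; r₂ = 1.19 × 1.496×10^8 = 1.78024×10^8 km.
The Hohmann ellipse has a_t = (r₁ + r₂)/2 = 4.55532×10^8 km.
Circular speed at r₁: v₁ = √(μ/r₁) = √(1.32662×10^11/7.3304×10^8) = 13.453 km/s.
Transfer-orbit speed at r₁ (v² = μ(2/r − 1/a)): v_a = √[μ(2/r₁ − 1/a_t)] = 8.4099 km/s.
First burn Δv₁ = |v_a − v₁| = 5.043 km/s.
At r₂, v₂ = √(μ/r₂) = 27.298 km/s.
Transfer-orbit speed at r₂: v_p = √[μ(2/r₂ − 1/a_t)] = 34.629 km/s.
Second burn Δv₂ = |v₂ − v_p| = 7.331 km/s.
Total Δv = Δv₁ + Δv₂ = 12.37 km/s.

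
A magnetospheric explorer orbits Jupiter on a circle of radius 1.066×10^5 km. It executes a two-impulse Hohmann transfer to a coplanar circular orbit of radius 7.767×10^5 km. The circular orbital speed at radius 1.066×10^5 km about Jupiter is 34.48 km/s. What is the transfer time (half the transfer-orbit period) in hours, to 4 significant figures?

t = 22.75 hours

From the circular-orbit relation v² = μ/r at r = 1.066×10^5 km: μ = v²r = (34.48)² × 1.066×10^5 = 1.26734×10^8 km³/s².
The Hohmann ellipse has a_t = (r₁ + r₂)/2 = 4.4165×10^5 km.
By Kepler's third law the transfer-orbit period is T = 2π√(a_t³/μ), so t = T/2 = 81910 s.
Converting: 81910 s ÷ 3600 s/hour = 22.75 hours.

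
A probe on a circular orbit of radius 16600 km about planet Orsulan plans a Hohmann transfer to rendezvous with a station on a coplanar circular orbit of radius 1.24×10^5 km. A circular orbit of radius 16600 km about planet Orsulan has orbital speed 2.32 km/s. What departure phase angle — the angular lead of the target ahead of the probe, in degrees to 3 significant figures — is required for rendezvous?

φ = 103°

From the circular-orbit relation v² = μ/r at r = 16600 km: μ = v²r = (2.32)² × 16600 = 89347.8 km³/s².
Semi-major axis of the transfer orbit: a_t = (16600 + 1.240×10^5)/2 = 70300 km.
Transfer time t = π√(a_t³/μ) = 1.959×10^5 s.
The target's mean motion on its circular orbit is ω₂ = √(μ/r₂³) = 6.846×10^-6 rad/s.
Angle swept by the target during transfer: ω₂·t = 1.3411 rad = 76.84°.
The probe traverses 180° on the transfer ellipse, so the target must lead by 180° − 76.84° = 103°.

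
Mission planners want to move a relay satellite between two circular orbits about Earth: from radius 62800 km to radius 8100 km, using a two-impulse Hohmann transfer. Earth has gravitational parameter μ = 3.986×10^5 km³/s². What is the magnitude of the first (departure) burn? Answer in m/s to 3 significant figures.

Semi-major axis of the transfer orbit: a_t = (62800 + 8100)/2 = 35450 km.
On the circular orbit at r = 62800 km, v_c = √(μ/r) = 2.519 km/s.
Vis-viva on the transfer ellipse at r = 62800 km gives v_t = √[μ(2/r − 1/a_t)] = 1.204 km/s.
Δv₁ = |v_t − v_c| = |1.204 − 2.519| = 1.315 km/s.

Δv₁ = 1320 m/s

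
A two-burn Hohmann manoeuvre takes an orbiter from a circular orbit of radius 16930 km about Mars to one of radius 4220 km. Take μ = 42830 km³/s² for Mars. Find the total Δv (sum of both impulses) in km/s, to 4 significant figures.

Transfer-ellipse semi-major axis a_t = (r₁ + r₂)/2 = (16930 + 4220)/2 = 10575 km.
At r₁ the circular-orbit speed is v₁ = √(μ/r₁) = 1.59054 km/s.
On the transfer ellipse at r₁, vis-viva equation gives v_a = √[μ(2/r₁ − 1/a_t)] = 1.00476 km/s.
First burn Δv₁ = |v_a − v₁| = 0.5858 km/s.
At r₂, v₂ = √(μ/r₂) = 3.1858 km/s.
Transfer-orbit speed at r₂: v_p = √[μ(2/r₂ − 1/a_t)] = 4.0309 km/s.
Second burn Δv₂ = |v₂ − v_p| = 0.8451 km/s.
Δv = Δv₁ + Δv₂ = 0.5858 + 0.8451 = 1.431 km/s.

Δv = 1.431 km/s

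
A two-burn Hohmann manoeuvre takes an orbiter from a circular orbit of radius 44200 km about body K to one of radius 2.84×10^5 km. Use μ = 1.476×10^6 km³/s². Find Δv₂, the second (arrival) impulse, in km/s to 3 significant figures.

Δv₂ = 1.10 km/s

Transfer-ellipse semi-major axis a_t = (r₁ + r₂)/2 = (44200 + 2.840×10^5)/2 = 1.641×10^5 km.
Circular speed at r = 2.840×10^5 km: v_c = √(μ/r) = 2.280 km/s.
Vis-viva on the transfer ellipse at r = 2.840×10^5 km gives v_t = √[μ(2/r − 1/a_t)] = 1.183 km/s.
Δv₂ = |v_t − v_c| = |1.183 − 2.280| = 1.097 km/s.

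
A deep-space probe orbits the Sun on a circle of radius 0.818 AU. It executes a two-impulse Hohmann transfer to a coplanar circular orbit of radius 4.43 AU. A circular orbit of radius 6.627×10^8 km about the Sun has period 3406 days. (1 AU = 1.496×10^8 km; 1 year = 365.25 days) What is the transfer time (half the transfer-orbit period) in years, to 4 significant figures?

t = 2.126 years

From Kepler's third law T² = 4π²r³/μ at r = 6.627×10^8 km, T = 3406 days = 3406 × 86400 s = 2.942784×10^8 s: μ = 4π²r³/T² = 1.32676×10^11 km³/s².
In km: r₁ = 0.818 × 1.496×10^8 = 1.223728×10^8 km; r₂ = 4.43 × 1.496×10^8 = 6.62728×10^8 km.
The Hohmann ellipse has a_t = (r₁ + r₂)/2 = 3.925504×10^8 km.
Half the transfer-orbit period gives t = π√(a_t³/μ) = 6.708×10^7 s.
Converting: 6.708×10^7 s ÷ 3.15576×10^7 s/year (365.25 × 86400) = 2.126 years.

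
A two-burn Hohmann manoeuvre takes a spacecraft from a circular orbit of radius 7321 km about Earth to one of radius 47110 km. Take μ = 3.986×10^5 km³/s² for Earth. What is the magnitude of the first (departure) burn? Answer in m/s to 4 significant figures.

Δv₁ = 2329 m/s

Semi-major axis of the transfer orbit: a_t = (7321 + 47110)/2 = 27215.5 km.
On the circular orbit at r = 7321 km, v_c = √(μ/r) = 7.379 km/s.
Vis-viva on the transfer ellipse at r = 7321 km gives v_t = √[μ(2/r − 1/a_t)] = 9.708 km/s.
Δv₁ = |v_t − v_c| = |9.708 − 7.379| = 2.329 km/s.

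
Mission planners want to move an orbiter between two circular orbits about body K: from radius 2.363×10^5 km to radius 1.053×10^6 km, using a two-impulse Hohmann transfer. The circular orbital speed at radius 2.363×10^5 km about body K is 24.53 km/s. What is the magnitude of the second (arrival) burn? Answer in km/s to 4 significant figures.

Δv₂ = 4.585 km/s

From the circular-orbit relation v² = μ/r at r = 2.363×10^5 km: μ = v²r = (24.53)² × 2.363×10^5 = 1.42187×10^8 km³/s².
The Hohmann ellipse has a_t = (r₁ + r₂)/2 = 6.4465×10^5 km.
Circular speed at r = 1.053×10^6 km: v_c = √(μ/r) = 11.62 km/s.
Transfer-orbit speed at the same r (vis-viva, a = a_t): v_t = √[μ(2/r − 1/a_t)] = 7.035 km/s.
Δv₂ = |v_t − v_c| = |7.035 − 11.62| = 4.585 km/s.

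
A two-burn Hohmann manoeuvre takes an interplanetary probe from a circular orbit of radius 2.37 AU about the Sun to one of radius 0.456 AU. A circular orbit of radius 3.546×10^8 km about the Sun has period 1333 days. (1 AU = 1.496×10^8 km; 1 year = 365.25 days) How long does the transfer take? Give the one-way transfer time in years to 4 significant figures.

t = 0.8399 years

From Kepler's third law T² = 4π²r³/μ at r = 3.546×10^8 km, T = 1333 days = 1333 × 86400 s = 1.151712×10^8 s: μ = 4π²r³/T² = 1.32705×10^11 km³/s².
In km: r₁ = 2.37 × 1.496×10^8 = 3.54552×10^8 km; r₂ = 0.456 × 1.496×10^8 = 6.82176×10^7 km.
Semi-major axis of the transfer orbit: a_t = (3.54552×10^8 + 6.82176×10^7)/2 = 2.113848×10^8 km.
By Kepler's third law the transfer-orbit period is T = 2π√(a_t³/μ), so t = T/2 = 2.6504×10^7 s.
Converting: 2.6504×10^7 s ÷ 3.15576×10^7 s/year (365.25 × 86400) = 0.8399 years.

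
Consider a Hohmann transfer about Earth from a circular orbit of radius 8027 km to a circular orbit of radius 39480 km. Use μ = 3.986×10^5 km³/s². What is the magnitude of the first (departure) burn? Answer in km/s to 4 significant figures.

The Hohmann ellipse has a_t = (r₁ + r₂)/2 = 23753.5 km.
Circular speed at r = 8027 km: v_c = √(μ/r) = 7.047 km/s.
Vis-viva on the transfer ellipse at r = 8027 km gives v_t = √[μ(2/r − 1/a_t)] = 9.085 km/s.
Δv₁ = |v_t − v_c| = |9.085 − 7.047| = 2.038 km/s.

Δv₁ = 2.038 km/s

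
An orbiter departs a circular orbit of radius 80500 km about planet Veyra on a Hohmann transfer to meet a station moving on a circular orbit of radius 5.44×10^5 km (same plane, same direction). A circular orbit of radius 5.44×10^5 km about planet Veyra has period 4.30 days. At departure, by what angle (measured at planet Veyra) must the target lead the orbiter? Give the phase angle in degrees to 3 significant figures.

φ = 102°

From Kepler's third law T² = 4π²r³/μ at r = 5.44×10^5 km, T = 4.30 days = 4.30 × 86400 s = 3.7152×10^5 s: μ = 4π²r³/T² = 4.60460×10^7 km³/s².
Transfer-ellipse semi-major axis a_t = (r₁ + r₂)/2 = (80500 + 5.440×10^5)/2 = 3.1225×10^5 km.
Transfer time t = π√(a_t³/μ) = 80781 s.
Target angular speed ω₂ = √(μ/r₂³) = 1.6912×10^-5 rad/s.
Angle swept by the target during transfer: ω₂·t = 1.3662 rad = 78.28°.
Arrival is 180° from departure on the ellipse, so φ = 180° − 78.28° = 102°.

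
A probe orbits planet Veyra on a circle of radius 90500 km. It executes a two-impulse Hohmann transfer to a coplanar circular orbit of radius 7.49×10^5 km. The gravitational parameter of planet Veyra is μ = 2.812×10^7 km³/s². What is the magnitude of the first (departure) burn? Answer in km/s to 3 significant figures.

The Hohmann ellipse has a_t = (r₁ + r₂)/2 = 4.1975×10^5 km.
Circular speed at r = 90500 km: v_c = √(μ/r) = 17.6272 km/s.
Transfer-orbit speed at the same r (vis-viva, a = a_t): v_t = √[μ(2/r − 1/a_t)] = 23.5466 km/s.
Δv₁ = |v_t − v_c| = |23.5466 − 17.6272| = 5.919 km/s.

Δv₁ = 5.92 km/s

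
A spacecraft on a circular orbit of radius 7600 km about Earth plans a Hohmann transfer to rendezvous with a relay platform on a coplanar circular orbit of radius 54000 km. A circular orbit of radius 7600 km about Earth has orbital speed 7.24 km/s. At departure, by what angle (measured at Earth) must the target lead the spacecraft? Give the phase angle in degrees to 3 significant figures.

From the circular-orbit relation v² = μ/r at r = 7600 km: μ = v²r = (7.24)² × 7600 = 3.98374×10^5 km³/s².
Semi-major axis of the transfer orbit: a_t = (7600 + 54000)/2 = 30800 km.
The half-period of the transfer ellipse is t = π√(a_t³/μ) = 26905 s.
Target angular speed ω₂ = √(μ/r₂³) = 5.0298×10^-5 rad/s.
Angle swept by the target during transfer: ω₂·t = 1.3533 rad = 77.54°.
Arrival is 180° from departure on the ellipse, so φ = 180° − 77.54° = 102°.

φ = 102°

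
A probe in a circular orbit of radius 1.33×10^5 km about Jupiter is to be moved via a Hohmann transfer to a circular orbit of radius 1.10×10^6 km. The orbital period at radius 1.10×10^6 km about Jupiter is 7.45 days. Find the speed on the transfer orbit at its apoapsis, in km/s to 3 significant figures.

v = 4.99 km/s

From Kepler's third law T² = 4π²r³/μ at r = 1.10×10^6 km, T = 7.45 days = 7.45 × 86400 s = 6.4368×10^5 s: μ = 4π²r³/T² = 1.26823×10^8 km³/s².
Semi-major axis of the transfer orbit: a_t = (1.330×10^5 + 1.100×10^6)/2 = 6.165×10^5 km.
At apoapsis, r = 1.100×10^6 km.
Applying v² = μ(2/r − 1/a_t): v = 4.987 km/s.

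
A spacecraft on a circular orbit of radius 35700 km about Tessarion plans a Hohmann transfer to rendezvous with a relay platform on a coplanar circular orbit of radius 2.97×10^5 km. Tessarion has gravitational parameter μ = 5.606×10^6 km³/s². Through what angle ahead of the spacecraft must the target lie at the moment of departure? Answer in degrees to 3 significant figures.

Transfer-ellipse semi-major axis a_t = (r₁ + r₂)/2 = (35700 + 2.970×10^5)/2 = 1.6635×10^5 km.
Transfer time t = π√(a_t³/μ) = 90024 s.
The target's mean motion on its circular orbit is ω₂ = √(μ/r₂³) = 1.4628×10^-5 rad/s.
Angle swept by the target during transfer: ω₂·t = 1.3169 rad = 75.45°.
The spacecraft traverses 180° on the transfer ellipse, so the target must lead by 180° − 75.45° = 105°.

φ = 105°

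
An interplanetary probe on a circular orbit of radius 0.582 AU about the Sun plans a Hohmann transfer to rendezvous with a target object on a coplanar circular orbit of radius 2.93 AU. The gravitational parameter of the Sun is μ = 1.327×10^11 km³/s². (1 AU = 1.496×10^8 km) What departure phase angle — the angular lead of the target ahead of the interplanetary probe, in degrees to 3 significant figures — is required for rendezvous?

In km: r₁ = 0.582 × 1.496×10^8 = 8.70672×10^7 km; r₂ = 2.93 × 1.496×10^8 = 4.38328×10^8 km.
The Hohmann ellipse has a_t = (r₁ + r₂)/2 = 2.626976×10^8 km.
Transfer time t = π√(a_t³/μ) = 3.6720×10^7 s.
Target angular speed ω₂ = √(μ/r₂³) = 3.9695×10^-8 rad/s.
Angle swept by the target during transfer: ω₂·t = 1.4576 rad = 83.51°.
The interplanetary probe traverses 180° on the transfer ellipse, so the target must lead by 180° − 83.51° = 96.5°.

φ = 96.5°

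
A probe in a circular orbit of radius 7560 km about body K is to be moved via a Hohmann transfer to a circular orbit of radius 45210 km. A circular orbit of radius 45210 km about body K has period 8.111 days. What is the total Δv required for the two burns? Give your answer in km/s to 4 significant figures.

From Kepler's third law T² = 4π²r³/μ at r = 45210 km, T = 8.111 days = 8.111 × 86400 s = 7.007904×10^5 s: μ = 4π²r³/T² = 7428.26 km³/s².
Semi-major axis of the transfer orbit: a_t = (7560 + 45210)/2 = 26385 km.
At r₁ the circular-orbit speed is v₁ = √(μ/r₁) = 0.991249 km/s.
On the transfer ellipse at r₁, vis-viva gives v_p = √[μ(2/r₁ − 1/a_t)] = 1.29754 km/s.
First burn Δv₁ = |v_p − v₁| = 0.3063 km/s.
Circular speed at r₂: v₂ = √(μ/r₂) = 0.40535 km/s.
Transfer-orbit speed at r₂: v_a = √[μ(2/r₂ − 1/a_t)] = 0.21697 km/s.
Second burn Δv₂ = |v₂ − v_a| = 0.1884 km/s.
Δv = Δv₁ + Δv₂ = 0.3063 + 0.1884 = 0.4947 km/s.

Δv = 0.4947 km/s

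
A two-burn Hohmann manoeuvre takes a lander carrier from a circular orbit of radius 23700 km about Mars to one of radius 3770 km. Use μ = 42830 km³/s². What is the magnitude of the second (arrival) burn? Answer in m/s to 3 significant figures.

Transfer-ellipse semi-major axis a_t = (r₁ + r₂)/2 = (23700 + 3770)/2 = 13735 km.
Circular speed at r = 3770 km: v_c = √(μ/r) = 3.371 km/s.
Transfer-orbit speed at the same r (vis-viva, a = a_t): v_t = √[μ(2/r − 1/a_t)] = 4.428 km/s.
Δv₂ = |v_t − v_c| = |4.428 − 3.371| = 1.057 km/s.

Δv₂ = 1060 m/s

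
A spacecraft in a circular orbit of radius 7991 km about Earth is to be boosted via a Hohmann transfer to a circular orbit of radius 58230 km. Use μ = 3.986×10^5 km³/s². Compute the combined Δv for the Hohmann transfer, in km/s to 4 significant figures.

Transfer-ellipse semi-major axis a_t = (r₁ + r₂)/2 = (7991 + 58230)/2 = 33110.5 km.
Circular speed at r₁: v₁ = √(μ/r₁) = √(3.986×10^5/7991) = 7.063 km/s.
Transfer-orbit speed at r₁ (v² = μ(2/r − 1/a)): v_p = √[μ(2/r₁ − 1/a_t)] = 9.366 km/s.
First burn Δv₁ = |v_p − v₁| = 2.303 km/s.
At r₂, v₂ = √(μ/r₂) = 2.616 km/s.
Transfer-orbit speed at r₂: v_a = √[μ(2/r₂ − 1/a_t)] = 1.285 km/s.
Second burn Δv₂ = |v₂ − v_a| = 1.331 km/s.
Δv = Δv₁ + Δv₂ = 2.303 + 1.331 = 3.634 km/s.

Δv = 3.634 km/s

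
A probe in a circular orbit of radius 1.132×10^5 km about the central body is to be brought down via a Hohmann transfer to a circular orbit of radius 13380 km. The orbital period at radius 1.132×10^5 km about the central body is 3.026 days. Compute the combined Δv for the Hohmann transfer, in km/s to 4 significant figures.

Δv = 4.139 km/s

From Kepler's third law T² = 4π²r³/μ at r = 1.132×10^5 km, T = 3.026 days = 3.026 × 86400 s = 2.614464×10^5 s: μ = 4π²r³/T² = 8.37787×10^5 km³/s².
Transfer-ellipse semi-major axis a_t = (r₁ + r₂)/2 = (1.132×10^5 + 13380)/2 = 63290 km.
Circular speed at r₁: v₁ = √(μ/r₁) = √(8.37787×10^5/1.132×10^5) = 2.72047 km/s.
On the transfer ellipse at r₁, vis-viva equation gives v_a = √[μ(2/r₁ − 1/a_t)] = 1.25085 km/s.
First burn Δv₁ = |v_a − v₁| = 1.4696 km/s.
At r₂, v₂ = √(μ/r₂) = 7.91296 km/s.
Transfer-orbit speed at r₂: v_p = √[μ(2/r₂ − 1/a_t)] = 10.5827 km/s.
Second burn Δv₂ = |v₂ − v_p| = 2.6697 km/s.
Δv = Δv₁ + Δv₂ = 1.4696 + 2.6697 = 4.139 km/s.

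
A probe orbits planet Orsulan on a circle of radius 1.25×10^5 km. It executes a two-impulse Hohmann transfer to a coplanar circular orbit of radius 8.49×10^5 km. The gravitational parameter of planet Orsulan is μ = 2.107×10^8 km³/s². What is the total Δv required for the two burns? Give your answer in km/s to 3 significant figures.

Δv = 20.9 km/s

The Hohmann ellipse has a_t = (r₁ + r₂)/2 = 4.870×10^5 km.
At r₁ the circular-orbit speed is v₁ = √(μ/r₁) = 41.06 km/s.
Transfer-orbit speed at r₁ (vis-viva): v_p = √[μ(2/r₁ − 1/a_t)] = 54.21 km/s.
First burn Δv₁ = |v_p − v₁| = 13.15 km/s.
Circular speed at r₂: v₂ = √(μ/r₂) = 15.7535 km/s.
Transfer-orbit speed at r₂: v_a = √[μ(2/r₂ − 1/a_t)] = 7.98121 km/s.
Second burn Δv₂ = |v₂ − v_a| = 7.772 km/s.
Δv = Δv₁ + Δv₂ = 13.15 + 7.772 = 20.92 km/s.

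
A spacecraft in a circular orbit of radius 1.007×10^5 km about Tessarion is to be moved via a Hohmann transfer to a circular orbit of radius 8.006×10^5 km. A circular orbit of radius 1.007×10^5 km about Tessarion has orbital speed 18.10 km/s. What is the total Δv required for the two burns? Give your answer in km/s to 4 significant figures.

From the circular-orbit relation v² = μ/r at r = 1.007×10^5 km: μ = v²r = (18.10)² × 1.007×10^5 = 3.29903×10^7 km³/s².
The Hohmann ellipse has a_t = (r₁ + r₂)/2 = 4.5065×10^5 km.
Circular speed at r₁: v₁ = √(μ/r₁) = √(3.29903×10^7/1.007×10^5) = 18.100 km/s.
On the transfer ellipse at r₁, vis-viva gives v_p = √[μ(2/r₁ − 1/a_t)] = 24.125 km/s.
First burn Δv₁ = |v_p − v₁| = 6.025 km/s.
Circular speed at r₂: v₂ = √(μ/r₂) = 6.419 km/s.
Transfer-orbit speed at r₂: v_a = √[μ(2/r₂ − 1/a_t)] = 3.034 km/s.
Second burn Δv₂ = |v₂ − v_a| = 3.385 km/s.
Total Δv = Δv₁ + Δv₂ = 9.410 km/s.

Δv = 9.410 km/s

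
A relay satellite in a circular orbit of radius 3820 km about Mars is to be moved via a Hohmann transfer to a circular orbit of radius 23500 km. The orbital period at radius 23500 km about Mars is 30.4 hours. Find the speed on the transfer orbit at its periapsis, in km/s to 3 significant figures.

From Kepler's third law T² = 4π²r³/μ at r = 23500 km, T = 30.4 hours = 30.4 × 3600 s = 1.0944×10^5 s: μ = 4π²r³/T² = 42777.1 km³/s².
Semi-major axis of the transfer orbit: a_t = (3820 + 23500)/2 = 13660 km.
The periapsis of the transfer ellipse is at r = 3820 km.
Vis-viva: v = √[μ(2/r − 1/a_t)] = √[42777.1 × (2/3820 − 1/13660)] = 4.389 km/s.

v = 4.39 km/s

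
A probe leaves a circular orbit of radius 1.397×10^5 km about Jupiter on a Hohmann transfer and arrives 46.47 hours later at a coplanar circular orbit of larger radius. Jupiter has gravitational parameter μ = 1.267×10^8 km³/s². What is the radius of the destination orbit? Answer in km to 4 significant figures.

Transfer time t = 46.47 hours = 1.67292×10^5 s, and t = π√(a_t³/μ).
So a_t = (μ t²/π²)^(1/3) = (1.267×10^8 × (1.67292×10^5)² / π²)^(1/3) = 7.1090×10^5 km.
Since a_t = (r₁ + r₂)/2, r₂ = 2a_t − r₁ = 2×7.1090×10^5 − 1.397×10^5 = 1.2821×10^6 km.

r₂ = 1.282×10^6 km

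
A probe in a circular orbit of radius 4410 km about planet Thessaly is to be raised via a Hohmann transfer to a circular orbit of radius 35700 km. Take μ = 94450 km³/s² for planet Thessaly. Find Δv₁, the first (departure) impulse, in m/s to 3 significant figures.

Δv₁ = 1550 m/s

Semi-major axis of the transfer orbit: a_t = (4410 + 35700)/2 = 20055 km.
On the circular orbit at r = 4410 km, v_c = √(μ/r) = 4.628 km/s.
Transfer-orbit speed at the same r (vis-viva, a = a_t): v_t = √[μ(2/r − 1/a_t)] = 6.175 km/s.
Δv₁ = |v_t − v_c| = |6.175 − 4.628| = 1.547 km/s.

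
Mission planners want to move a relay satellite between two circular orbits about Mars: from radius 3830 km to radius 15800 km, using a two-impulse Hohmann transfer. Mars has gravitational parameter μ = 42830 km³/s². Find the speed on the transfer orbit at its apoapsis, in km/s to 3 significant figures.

Transfer-ellipse semi-major axis a_t = (r₁ + r₂)/2 = (3830 + 15800)/2 = 9815 km.
The apoapsis of the transfer ellipse is at r = 15800 km.
From the vis-viva equation, v = √[μ(2/r − 1/a_t)] = 1.028 km/s.

v = 1.03 km/s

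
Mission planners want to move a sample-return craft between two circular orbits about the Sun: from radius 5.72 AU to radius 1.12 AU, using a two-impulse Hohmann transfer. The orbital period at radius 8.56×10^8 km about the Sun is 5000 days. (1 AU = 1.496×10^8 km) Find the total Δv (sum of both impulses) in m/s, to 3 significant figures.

Δv = 13600 m/s

From Kepler's third law T² = 4π²r³/μ at r = 8.56×10^8 km, T = 5000 days = 5000 × 86400 s = 4.320×10^8 s: μ = 4π²r³/T² = 1.32682×10^11 km³/s².
In km: r₁ = 5.72 × 1.496×10^8 = 8.55712×10^8 km; r₂ = 1.12 × 1.496×10^8 = 1.67552×10^8 km.
Transfer-ellipse semi-major axis a_t = (r₁ + r₂)/2 = (8.55712×10^8 + 1.67552×10^8)/2 = 5.11632×10^8 km.
At r₁ the circular-orbit speed is v₁ = √(μ/r₁) = 12.452 km/s.
On the transfer ellipse at r₁, vis-viva equation gives v_a = √[μ(2/r₁ − 1/a_t)] = 7.1259 km/s.
First burn Δv₁ = |v_a − v₁| = 5.326 km/s.
Circular speed at r₂: v₂ = √(μ/r₂) = 28.141 km/s.
Transfer-orbit speed at r₂: v_p = √[μ(2/r₂ − 1/a_t)] = 36.393 km/s.
Second burn Δv₂ = |v₂ − v_p| = 8.252 km/s.
Total Δv = Δv₁ + Δv₂ = 13.58 km/s.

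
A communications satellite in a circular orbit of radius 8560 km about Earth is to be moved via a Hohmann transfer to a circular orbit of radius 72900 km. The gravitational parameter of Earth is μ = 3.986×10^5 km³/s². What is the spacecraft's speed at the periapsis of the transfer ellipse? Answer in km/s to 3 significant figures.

Semi-major axis of the transfer orbit: a_t = (8560 + 72900)/2 = 40730 km.
The periapsis of the transfer ellipse is at r = 8560 km.
Applying v² = μ(2/r − 1/a_t): v = 9.129 km/s.

v = 9.13 km/s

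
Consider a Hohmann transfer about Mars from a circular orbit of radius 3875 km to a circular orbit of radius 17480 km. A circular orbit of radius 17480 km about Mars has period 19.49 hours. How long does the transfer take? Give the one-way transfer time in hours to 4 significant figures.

From Kepler's third law T² = 4π²r³/μ at r = 17480 km, T = 19.49 hours = 19.49 × 3600 s = 70164 s: μ = 4π²r³/T² = 42830.7 km³/s².
Transfer-ellipse semi-major axis a_t = (r₁ + r₂)/2 = (3875 + 17480)/2 = 10677.5 km.
By Kepler's third law the transfer-orbit period is T = 2π√(a_t³/μ), so t = T/2 = 16748.5 s.
Converting: 16748.5 s ÷ 3600 s/hour = 4.652 hours.

t = 4.652 hours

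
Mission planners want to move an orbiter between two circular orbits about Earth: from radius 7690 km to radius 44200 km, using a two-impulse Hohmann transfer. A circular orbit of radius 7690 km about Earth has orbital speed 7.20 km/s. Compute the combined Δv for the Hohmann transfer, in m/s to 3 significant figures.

From the circular-orbit relation v² = μ/r at r = 7690 km: μ = v²r = (7.20)² × 7690 = 3.98650×10^5 km³/s².
Semi-major axis of the transfer orbit: a_t = (7690 + 44200)/2 = 25945 km.
Circular speed at r₁: v₁ = √(μ/r₁) = √(3.98650×10^5/7690) = 7.200 km/s.
Transfer-orbit speed at r₁ (v² = μ(2/r − 1/a)): v_p = √[μ(2/r₁ − 1/a_t)] = 9.398 km/s.
First burn Δv₁ = |v_p − v₁| = 2.198 km/s.
Circular speed at r₂: v₂ = √(μ/r₂) = 3.003 km/s.
Transfer-orbit speed at r₂: v_a = √[μ(2/r₂ − 1/a_t)] = 1.635 km/s.
Second burn Δv₂ = |v₂ − v_a| = 1.368 km/s.
Total Δv = Δv₁ + Δv₂ = 3.566 km/s.

Δv = 3570 m/s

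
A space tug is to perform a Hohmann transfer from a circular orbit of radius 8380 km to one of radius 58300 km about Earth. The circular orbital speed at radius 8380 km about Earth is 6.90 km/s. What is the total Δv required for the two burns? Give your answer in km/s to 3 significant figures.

Δv = 3.53 km/s

From the circular-orbit relation v² = μ/r at r = 8380 km: μ = v²r = (6.90)² × 8380 = 3.98972×10^5 km³/s².
The Hohmann ellipse has a_t = (r₁ + r₂)/2 = 33340 km.
At r₁ the circular-orbit speed is v₁ = √(μ/r₁) = 6.9000 km/s.
Transfer-orbit speed at r₁ (vis-viva equation): v_p = √[μ(2/r₁ − 1/a_t)] = 9.1243 km/s.
First burn Δv₁ = |v_p − v₁| = 2.2243 km/s.
Circular speed at r₂: v₂ = √(μ/r₂) = 2.6160 km/s.
Transfer-orbit speed at r₂: v_a = √[μ(2/r₂ − 1/a_t)] = 1.3115 km/s.
Second burn Δv₂ = |v₂ − v_a| = 1.3045 km/s.
Total Δv = Δv₁ + Δv₂ = 3.529 km/s.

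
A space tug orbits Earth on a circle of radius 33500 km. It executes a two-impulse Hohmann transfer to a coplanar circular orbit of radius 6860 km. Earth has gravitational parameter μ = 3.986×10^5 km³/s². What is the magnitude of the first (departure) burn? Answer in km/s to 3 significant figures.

Δv₁ = 1.44 km/s

Semi-major axis of the transfer orbit: a_t = (33500 + 6860)/2 = 20180 km.
Circular speed at r = 33500 km: v_c = √(μ/r) = 3.449 km/s.
Vis-viva on the transfer ellipse at r = 33500 km gives v_t = √[μ(2/r − 1/a_t)] = 2.011 km/s.
Δv₁ = |v_t − v_c| = |2.011 − 3.449| = 1.438 km/s.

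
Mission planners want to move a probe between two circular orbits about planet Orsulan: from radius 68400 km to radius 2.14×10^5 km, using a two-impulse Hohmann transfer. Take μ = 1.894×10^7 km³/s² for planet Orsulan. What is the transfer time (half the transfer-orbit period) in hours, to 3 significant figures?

Semi-major axis of the transfer orbit: a_t = (68400 + 2.140×10^5)/2 = 1.412×10^5 km.
Half the transfer-orbit period gives t = π√(a_t³/μ) = 38300 s.
Converting: 38300 s ÷ 3600 s/hour = 10.6 hours.

t = 10.6 hours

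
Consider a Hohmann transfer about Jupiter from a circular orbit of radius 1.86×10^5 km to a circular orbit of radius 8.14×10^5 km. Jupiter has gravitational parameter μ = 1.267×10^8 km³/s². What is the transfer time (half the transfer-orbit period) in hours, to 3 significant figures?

The Hohmann ellipse has a_t = (r₁ + r₂)/2 = 5.000×10^5 km.
Transfer time t = π√(a_t³/μ) = π√((5.000×10^5)³ / 1.267×10^8) = 98680 s.
Converting: 98680 s ÷ 3600 s/hour = 27.4 hours.

t = 27.4 hours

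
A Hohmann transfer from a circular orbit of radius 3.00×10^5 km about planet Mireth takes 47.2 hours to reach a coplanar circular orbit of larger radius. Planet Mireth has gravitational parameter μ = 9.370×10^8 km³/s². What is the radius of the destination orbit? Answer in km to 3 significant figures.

r₂ = 2.50×10^6 km

Transfer time t = 47.2 hours = 1.6992×10^5 s, and t = π√(a_t³/μ).
So a_t = (μ t²/π²)^(1/3) = (9.370×10^8 × (1.6992×10^5)² / π²)^(1/3) = 1.3995×10^6 km.
Since a_t = (r₁ + r₂)/2, r₂ = 2a_t − r₁ = 2×1.3995×10^6 − 3.000×10^5 = 2.499×10^6 km.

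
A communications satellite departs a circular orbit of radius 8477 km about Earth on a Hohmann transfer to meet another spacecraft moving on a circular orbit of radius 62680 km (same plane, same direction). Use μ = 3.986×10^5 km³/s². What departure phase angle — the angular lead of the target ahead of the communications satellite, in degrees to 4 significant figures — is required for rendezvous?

Semi-major axis of the transfer orbit: a_t = (8477 + 62680)/2 = 35578.5 km.
The half-period of the transfer ellipse is t = π√(a_t³/μ) = 33394 s.
Target angular speed ω₂ = √(μ/r₂³) = 4.0232×10^-5 rad/s.
Angle swept by the target during transfer: ω₂·t = 1.3435 rad = 76.98°.
Arrival is 180° from departure on the ellipse, so φ = 180° − 76.98° = 103.0°.

φ = 103.0°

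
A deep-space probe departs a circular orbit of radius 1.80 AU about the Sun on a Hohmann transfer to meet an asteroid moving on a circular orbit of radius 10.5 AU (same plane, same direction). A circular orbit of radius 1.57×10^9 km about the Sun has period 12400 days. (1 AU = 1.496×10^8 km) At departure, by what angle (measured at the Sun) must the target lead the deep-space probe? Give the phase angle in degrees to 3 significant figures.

From Kepler's third law T² = 4π²r³/μ at r = 1.57×10^9 km, T = 12400 days = 12400 × 86400 s = 1.07136×10^9 s: μ = 4π²r³/T² = 1.33103×10^11 km³/s².
In km: r₁ = 1.80 × 1.496×10^8 = 2.6928×10^8 km; r₂ = 10.5 × 1.496×10^8 = 1.5708×10^9 km.
Semi-major axis of the transfer orbit: a_t = (2.6928×10^8 + 1.5708×10^9)/2 = 9.2004×10^8 km.
The half-period of the transfer ellipse is t = π√(a_t³/μ) = 2.40307×10^8 s.
Target angular speed ω₂ = √(μ/r₂³) = 5.86020×10^-9 rad/s.
Angle swept by the target during transfer: ω₂·t = 1.40825 rad = 80.69°.
Arrival is 180° from departure on the ellipse, so φ = 180° − 80.69° = 99.3°.

φ = 99.3°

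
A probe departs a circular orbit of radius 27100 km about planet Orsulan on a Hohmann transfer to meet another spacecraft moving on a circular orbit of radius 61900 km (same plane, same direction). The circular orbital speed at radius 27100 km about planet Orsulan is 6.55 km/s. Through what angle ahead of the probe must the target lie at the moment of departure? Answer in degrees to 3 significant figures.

φ = 70.3°

From the circular-orbit relation v² = μ/r at r = 27100 km: μ = v²r = (6.55)² × 27100 = 1.16266×10^6 km³/s².
The Hohmann ellipse has a_t = (r₁ + r₂)/2 = 44500 km.
Transfer time t = π√(a_t³/μ) = 27350 s.
The target's mean motion on its circular orbit is ω₂ = √(μ/r₂³) = 7.001×10^-5 rad/s.
Angle swept by the target during transfer: ω₂·t = 1.915 rad = 109.7°.
Arrival is 180° from departure on the ellipse, so φ = 180° − 109.7° = 70.3°.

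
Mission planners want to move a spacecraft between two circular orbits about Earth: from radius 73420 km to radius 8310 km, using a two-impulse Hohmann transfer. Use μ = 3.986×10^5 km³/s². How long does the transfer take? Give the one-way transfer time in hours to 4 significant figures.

t = 11.42 hours

Transfer-ellipse semi-major axis a_t = (r₁ + r₂)/2 = (73420 + 8310)/2 = 40865 km.
Transfer time t = π√(a_t³/μ) = π√((40865)³ / 3.986×10^5) = 41110 s.
Converting: 41110 s ÷ 3600 s/hour = 11.42 hours.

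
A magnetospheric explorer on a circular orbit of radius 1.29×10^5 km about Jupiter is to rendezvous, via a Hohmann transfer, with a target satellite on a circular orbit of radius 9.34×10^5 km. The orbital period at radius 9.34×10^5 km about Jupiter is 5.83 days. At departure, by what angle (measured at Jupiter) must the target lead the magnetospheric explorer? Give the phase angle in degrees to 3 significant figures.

φ = 103°

From Kepler's third law T² = 4π²r³/μ at r = 9.34×10^5 km, T = 5.83 days = 5.83 × 86400 s = 5.03712×10^5 s: μ = 4π²r³/T² = 1.26776×10^8 km³/s².
Semi-major axis of the transfer orbit: a_t = (1.290×10^5 + 9.340×10^5)/2 = 5.315×10^5 km.
The half-period of the transfer ellipse is t = π√(a_t³/μ) = 1.08115×10^5 s.
Target angular speed ω₂ = √(μ/r₂³) = 1.24738×10^-5 rad/s.
Angle swept by the target during transfer: ω₂·t = 1.3486 rad = 77.27°.
Arrival is 180° from departure on the ellipse, so φ = 180° − 77.27° = 103°.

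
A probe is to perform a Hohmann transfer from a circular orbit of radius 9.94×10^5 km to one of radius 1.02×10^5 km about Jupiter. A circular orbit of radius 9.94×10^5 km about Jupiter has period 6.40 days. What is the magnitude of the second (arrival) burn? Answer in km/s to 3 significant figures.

Δv₂ = 12.2 km/s

From Kepler's third law T² = 4π²r³/μ at r = 9.94×10^5 km, T = 6.40 days = 6.40 × 86400 s = 5.5296×10^5 s: μ = 4π²r³/T² = 1.26804×10^8 km³/s².
The Hohmann ellipse has a_t = (r₁ + r₂)/2 = 5.480×10^5 km.
Circular speed at r = 1.020×10^5 km: v_c = √(μ/r) = 35.26 km/s.
Transfer-orbit speed at the same r (vis-viva, a = a_t): v_t = √[μ(2/r − 1/a_t)] = 47.49 km/s.
Δv₂ = |v_t − v_c| = |47.49 − 35.26| = 12.23 km/s.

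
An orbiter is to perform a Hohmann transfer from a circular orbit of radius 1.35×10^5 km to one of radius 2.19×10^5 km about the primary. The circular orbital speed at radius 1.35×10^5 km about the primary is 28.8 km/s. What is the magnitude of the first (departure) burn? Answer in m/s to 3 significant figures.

From the circular-orbit relation v² = μ/r at r = 1.35×10^5 km: μ = v²r = (28.8)² × 1.35×10^5 = 1.11974×10^8 km³/s².
Semi-major axis of the transfer orbit: a_t = (1.350×10^5 + 2.190×10^5)/2 = 1.770×10^5 km.
On the circular orbit at r = 1.350×10^5 km, v_c = √(μ/r) = 28.800 km/s.
Vis-viva on the transfer ellipse at r = 1.350×10^5 km gives v_t = √[μ(2/r − 1/a_t)] = 32.035 km/s.
Δv₁ = |v_t − v_c| = |32.035 − 28.800| = 3.235 km/s.

Δv₁ = 3240 m/s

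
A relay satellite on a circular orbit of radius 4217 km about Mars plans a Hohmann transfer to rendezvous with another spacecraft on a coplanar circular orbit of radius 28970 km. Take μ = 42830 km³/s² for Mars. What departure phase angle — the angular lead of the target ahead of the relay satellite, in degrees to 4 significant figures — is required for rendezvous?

Transfer-ellipse semi-major axis a_t = (r₁ + r₂)/2 = (4217 + 28970)/2 = 16593.5 km.
Transfer time t = π√(a_t³/μ) = 32450 s.
Target angular speed ω₂ = √(μ/r₂³) = 4.197×10^-5 rad/s.
Angle swept by the target during transfer: ω₂·t = 1.3619 rad = 78.03°.
The relay satellite traverses 180° on the transfer ellipse, so the target must lead by 180° − 78.03° = 102.0°.

φ = 102.0°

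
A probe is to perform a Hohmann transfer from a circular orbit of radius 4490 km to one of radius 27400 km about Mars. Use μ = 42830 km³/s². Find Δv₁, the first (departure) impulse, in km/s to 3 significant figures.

Transfer-ellipse semi-major axis a_t = (r₁ + r₂)/2 = (4490 + 27400)/2 = 15945 km.
Circular speed at r = 4490 km: v_c = √(μ/r) = 3.0885 km/s.
Transfer-orbit speed at the same r (vis-viva, a = a_t): v_t = √[μ(2/r − 1/a_t)] = 4.0487 km/s.
Δv₁ = |v_t − v_c| = |4.0487 − 3.0885| = 0.9602 km/s.

Δv₁ = 0.960 km/s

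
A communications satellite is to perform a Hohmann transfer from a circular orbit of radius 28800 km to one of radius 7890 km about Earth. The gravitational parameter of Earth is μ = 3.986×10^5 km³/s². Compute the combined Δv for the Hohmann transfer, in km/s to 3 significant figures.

The Hohmann ellipse has a_t = (r₁ + r₂)/2 = 18345 km.
At r₁ the circular-orbit speed is v₁ = √(μ/r₁) = 3.720 km/s.
On the transfer ellipse at r₁, v² = μ(2/r − 1/a) gives v_a = √[μ(2/r₁ − 1/a_t)] = 2.440 km/s.
First burn Δv₁ = |v_a − v₁| = 1.280 km/s.
At r₂, v₂ = √(μ/r₂) = 7.108 km/s.
Transfer-orbit speed at r₂: v_p = √[μ(2/r₂ − 1/a_t)] = 8.906 km/s.
Second burn Δv₂ = |v₂ − v_p| = 1.798 km/s.
Total Δv = Δv₁ + Δv₂ = 3.078 km/s.

Δv = 3.08 km/s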